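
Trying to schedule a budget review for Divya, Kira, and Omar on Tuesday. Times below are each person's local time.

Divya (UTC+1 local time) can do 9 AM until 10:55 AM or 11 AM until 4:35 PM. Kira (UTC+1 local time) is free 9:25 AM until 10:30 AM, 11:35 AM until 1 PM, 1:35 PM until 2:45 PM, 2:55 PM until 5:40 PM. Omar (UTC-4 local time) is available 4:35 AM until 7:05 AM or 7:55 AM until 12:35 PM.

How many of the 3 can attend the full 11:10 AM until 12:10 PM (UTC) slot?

1

Divya in UTC: 08:00-09:55, 10:00-15:35 (subtract 1h to convert from UTC+1).
Kira in UTC: 08:25-09:30, 10:35-12:00, 12:35-13:45, 13:55-16:40 (subtract 1h to convert from UTC+1).
Omar in UTC: 08:35-11:05, 11:55-16:35 (add 4h to convert from UTC-4).
Divya can make the full 11:10-12:10 slot — that's 1.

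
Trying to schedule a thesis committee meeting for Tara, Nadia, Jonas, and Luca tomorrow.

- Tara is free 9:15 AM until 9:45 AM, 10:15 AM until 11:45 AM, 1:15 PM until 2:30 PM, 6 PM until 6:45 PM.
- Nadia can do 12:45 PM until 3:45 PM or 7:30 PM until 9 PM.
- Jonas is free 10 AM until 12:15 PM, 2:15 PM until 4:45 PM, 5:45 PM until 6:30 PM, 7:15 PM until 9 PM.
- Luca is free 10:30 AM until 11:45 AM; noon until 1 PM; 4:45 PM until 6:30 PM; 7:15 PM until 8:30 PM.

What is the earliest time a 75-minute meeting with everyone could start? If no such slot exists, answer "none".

none

Tara ∩ Nadia: 13:15-14:30.
Tara ∩ Nadia ∩ Jonas: 14:15-14:30.
Tara ∩ Nadia ∩ Jonas ∩ Luca: ∅.
There is no time when everyone is free.
No common window is at least 75 minutes long.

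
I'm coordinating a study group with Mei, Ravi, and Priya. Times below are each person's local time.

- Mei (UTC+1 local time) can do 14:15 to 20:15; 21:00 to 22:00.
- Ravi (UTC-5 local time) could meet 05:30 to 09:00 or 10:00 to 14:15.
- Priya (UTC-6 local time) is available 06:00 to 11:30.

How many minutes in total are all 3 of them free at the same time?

Mei in UTC: 13:15-19:15, 20:00-21:00 (subtract 1h to convert from UTC+1).
Ravi in UTC: 10:30-14:00, 15:00-19:15 (add 5h to convert from UTC-5).
Priya in UTC: 12:00-17:30 (add 6h to convert from UTC-6).
Mei ∩ Ravi: 13:15-14:00, 15:00-19:15.
Mei ∩ Ravi ∩ Priya: 13:15-14:00, 15:00-17:30.
Summing the common windows: 45 + 150 = 195 minutes.

195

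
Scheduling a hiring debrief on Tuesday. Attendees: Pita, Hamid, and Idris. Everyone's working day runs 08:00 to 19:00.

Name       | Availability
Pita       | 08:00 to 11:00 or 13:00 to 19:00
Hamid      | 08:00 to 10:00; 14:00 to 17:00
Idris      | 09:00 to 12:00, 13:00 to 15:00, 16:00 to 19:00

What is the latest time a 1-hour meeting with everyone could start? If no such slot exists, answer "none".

Pita ∩ Hamid: 08:00-10:00, 14:00-17:00.
Pita ∩ Hamid ∩ Idris: 09:00-10:00, 14:00-15:00, 16:00-17:00.
The last common window of at least 60 minutes is 16:00-17:00; a 60-minute meeting can start as late as 16:00 and still end by 17:00.

16:00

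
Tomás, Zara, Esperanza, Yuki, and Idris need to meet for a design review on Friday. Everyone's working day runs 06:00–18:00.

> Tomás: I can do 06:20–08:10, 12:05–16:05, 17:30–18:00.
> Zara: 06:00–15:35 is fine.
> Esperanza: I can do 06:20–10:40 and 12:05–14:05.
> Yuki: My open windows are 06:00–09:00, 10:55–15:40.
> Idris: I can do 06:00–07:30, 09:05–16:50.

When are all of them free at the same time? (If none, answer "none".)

Tomás ∩ Zara: 06:20-08:10, 12:05-15:35.
Tomás ∩ Zara ∩ Esperanza: 06:20-08:10, 12:05-14:05.
Tomás ∩ Zara ∩ Esperanza ∩ Yuki: 06:20-08:10, 12:05-14:05.
Tomás ∩ Zara ∩ Esperanza ∩ Yuki ∩ Idris: 06:20-07:30, 12:05-14:05.
So the common availability across everyone is 06:20-07:30, 12:05-14:05.

06:20-07:30, 12:05-14:05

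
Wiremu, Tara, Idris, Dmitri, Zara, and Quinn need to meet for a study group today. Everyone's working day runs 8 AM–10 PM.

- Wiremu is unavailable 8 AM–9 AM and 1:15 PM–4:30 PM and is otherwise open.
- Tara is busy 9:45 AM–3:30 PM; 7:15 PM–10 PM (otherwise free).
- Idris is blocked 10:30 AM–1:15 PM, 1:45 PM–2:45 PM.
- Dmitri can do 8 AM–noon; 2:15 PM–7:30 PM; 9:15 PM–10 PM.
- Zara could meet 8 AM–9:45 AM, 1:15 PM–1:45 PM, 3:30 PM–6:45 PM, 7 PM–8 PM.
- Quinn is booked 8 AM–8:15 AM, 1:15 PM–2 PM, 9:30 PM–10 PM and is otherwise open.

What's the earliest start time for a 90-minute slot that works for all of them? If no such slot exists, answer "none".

16:30

Wiremu free: 09:00-13:15, 16:30-22:00 (invert busy blocks within the working day).
Tara free: 08:00-09:45, 15:30-19:15 (invert busy blocks within the working day).
Idris free: 08:00-10:30, 13:15-13:45, 14:45-22:00 (invert busy blocks within the working day).
Dmitri free: 08:00-12:00, 14:15-19:30, 21:15-22:00.
Zara free: 08:00-09:45, 13:15-13:45, 15:30-18:45, 19:00-20:00.
Quinn free: 08:15-13:15, 14:00-21:30 (invert busy blocks within the working day).
Wiremu ∩ Tara: 09:00-09:45, 16:30-19:15.
Wiremu ∩ Tara ∩ Idris: 09:00-09:45, 16:30-19:15.
Wiremu ∩ Tara ∩ Idris ∩ Dmitri: 09:00-09:45, 16:30-19:15.
Wiremu ∩ Tara ∩ Idris ∩ Dmitri ∩ Zara: 09:00-09:45, 16:30-18:45, 19:00-19:15.
Wiremu ∩ Tara ∩ Idris ∩ Dmitri ∩ Zara ∩ Quinn: 09:00-09:45, 16:30-18:45, 19:00-19:15.
So the common availability across everyone is 09:00-09:45, 16:30-18:45, 19:00-19:15.
The first common window of at least 90 minutes is 16:30-18:45, so the earliest start is 16:30.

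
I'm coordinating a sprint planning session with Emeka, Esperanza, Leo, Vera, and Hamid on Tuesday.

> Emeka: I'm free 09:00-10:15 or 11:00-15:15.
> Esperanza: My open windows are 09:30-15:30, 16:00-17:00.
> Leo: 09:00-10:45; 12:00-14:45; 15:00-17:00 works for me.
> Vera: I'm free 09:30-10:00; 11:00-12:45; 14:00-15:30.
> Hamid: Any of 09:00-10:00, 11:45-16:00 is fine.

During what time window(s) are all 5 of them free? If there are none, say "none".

Emeka ∩ Esperanza: 09:30-10:15, 11:00-15:15.
Emeka ∩ Esperanza ∩ Leo: 09:30-10:15, 12:00-14:45, 15:00-15:15.
Emeka ∩ Esperanza ∩ Leo ∩ Vera: 09:30-10:00, 12:00-12:45, 14:00-14:45, 15:00-15:15.
Emeka ∩ Esperanza ∩ Leo ∩ Vera ∩ Hamid: 09:30-10:00, 12:00-12:45, 14:00-14:45, 15:00-15:15.

09:30-10:00, 12:00-12:45, 14:00-14:45, 15:00-15:15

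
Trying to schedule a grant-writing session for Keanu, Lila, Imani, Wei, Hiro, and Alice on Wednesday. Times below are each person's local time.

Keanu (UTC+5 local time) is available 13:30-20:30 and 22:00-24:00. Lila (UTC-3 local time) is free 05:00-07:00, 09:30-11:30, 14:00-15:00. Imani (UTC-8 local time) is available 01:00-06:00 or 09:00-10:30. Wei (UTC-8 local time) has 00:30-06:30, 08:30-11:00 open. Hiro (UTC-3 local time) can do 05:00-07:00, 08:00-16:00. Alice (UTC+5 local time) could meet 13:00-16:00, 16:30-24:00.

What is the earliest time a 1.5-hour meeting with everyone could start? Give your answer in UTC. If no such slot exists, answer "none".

12:30

Keanu in UTC: 08:30-15:30, 17:00-19:00 (subtract 5h to convert from UTC+5).
Lila in UTC: 08:00-10:00, 12:30-14:30, 17:00-18:00 (add 3h to convert from UTC-3).
Imani in UTC: 09:00-14:00, 17:00-18:30 (add 8h to convert from UTC-8).
Wei in UTC: 08:30-14:30, 16:30-19:00 (add 8h to convert from UTC-8).
Hiro in UTC: 08:00-10:00, 11:00-19:00 (add 3h to convert from UTC-3).
Alice in UTC: 08:00-11:00, 11:30-19:00 (subtract 5h to convert from UTC+5).
Keanu ∩ Lila: 08:30-10:00, 12:30-14:30, 17:00-18:00.
Keanu ∩ Lila ∩ Imani: 09:00-10:00, 12:30-14:00, 17:00-18:00.
Keanu ∩ Lila ∩ Imani ∩ Wei: 09:00-10:00, 12:30-14:00, 17:00-18:00.
Keanu ∩ Lila ∩ Imani ∩ Wei ∩ Hiro: 09:00-10:00, 12:30-14:00, 17:00-18:00.
Keanu ∩ Lila ∩ Imani ∩ Wei ∩ Hiro ∩ Alice: 09:00-10:00, 12:30-14:00, 17:00-18:00.
The first common window of at least 90 minutes is 12:30-14:00, so the earliest start is 12:30.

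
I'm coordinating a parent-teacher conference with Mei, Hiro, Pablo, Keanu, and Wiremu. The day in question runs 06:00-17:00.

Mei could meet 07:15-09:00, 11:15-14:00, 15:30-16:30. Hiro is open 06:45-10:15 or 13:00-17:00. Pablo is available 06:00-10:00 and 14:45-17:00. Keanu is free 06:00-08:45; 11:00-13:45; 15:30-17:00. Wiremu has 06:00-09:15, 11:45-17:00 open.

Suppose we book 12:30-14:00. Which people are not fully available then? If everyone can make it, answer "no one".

Hiro, Keanu, Pablo

Mei: free for 12:30-14:00. Hiro: not fully free for 12:30-14:00. Pablo: not fully free for 12:30-14:00. Keanu: not fully free for 12:30-14:00. Wiremu: free for 12:30-14:00.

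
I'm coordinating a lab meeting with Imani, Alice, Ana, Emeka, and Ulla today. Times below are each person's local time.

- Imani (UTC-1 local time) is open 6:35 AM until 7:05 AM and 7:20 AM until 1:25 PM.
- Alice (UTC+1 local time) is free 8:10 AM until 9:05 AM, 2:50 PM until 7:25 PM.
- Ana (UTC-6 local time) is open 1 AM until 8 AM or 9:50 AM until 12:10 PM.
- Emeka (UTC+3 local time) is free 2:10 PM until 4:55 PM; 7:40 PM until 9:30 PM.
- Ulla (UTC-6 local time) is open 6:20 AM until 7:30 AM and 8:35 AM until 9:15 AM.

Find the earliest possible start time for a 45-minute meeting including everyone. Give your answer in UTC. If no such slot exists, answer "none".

none

Imani in UTC: 07:35-08:05, 08:20-14:25 (add 1h to convert from UTC-1).
Alice in UTC: 07:10-08:05, 13:50-18:25 (subtract 1h to convert from UTC+1).
Ana in UTC: 07:00-14:00, 15:50-18:10 (add 6h to convert from UTC-6).
Emeka in UTC: 11:10-13:55, 16:40-18:30 (subtract 3h to convert from UTC+3).
Ulla in UTC: 12:20-13:30, 14:35-15:15 (add 6h to convert from UTC-6).
Imani ∩ Alice: 07:35-08:05, 13:50-14:25.
Imani ∩ Alice ∩ Ana: 07:35-08:05, 13:50-14:00.
Imani ∩ Alice ∩ Ana ∩ Emeka: 13:50-13:55.
Imani ∩ Alice ∩ Ana ∩ Emeka ∩ Ulla: ∅.
There is no time when everyone is free.
No common window is at least 45 minutes long.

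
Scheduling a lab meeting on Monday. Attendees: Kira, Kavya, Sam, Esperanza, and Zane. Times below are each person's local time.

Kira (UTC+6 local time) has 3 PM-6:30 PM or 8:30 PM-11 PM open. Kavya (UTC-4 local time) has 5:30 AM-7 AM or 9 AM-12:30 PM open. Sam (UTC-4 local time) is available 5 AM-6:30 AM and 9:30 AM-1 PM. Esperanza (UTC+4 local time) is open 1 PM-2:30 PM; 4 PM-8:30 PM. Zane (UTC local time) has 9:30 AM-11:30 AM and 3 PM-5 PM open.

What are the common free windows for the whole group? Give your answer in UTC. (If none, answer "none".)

Kira in UTC: 09:00-12:30, 14:30-17:00 (subtract 6h to convert from UTC+6).
Kavya in UTC: 09:30-11:00, 13:00-16:30 (add 4h to convert from UTC-4).
Sam in UTC: 09:00-10:30, 13:30-17:00 (add 4h to convert from UTC-4).
Esperanza in UTC: 09:00-10:30, 12:00-16:30 (subtract 4h to convert from UTC+4).
Zane in UTC: 09:30-11:30, 15:00-17:00.
Kira ∩ Kavya: 09:30-11:00, 14:30-16:30.
Kira ∩ Kavya ∩ Sam: 09:30-10:30, 14:30-16:30.
Kira ∩ Kavya ∩ Sam ∩ Esperanza: 09:30-10:30, 14:30-16:30.
Kira ∩ Kavya ∩ Sam ∩ Esperanza ∩ Zane: 09:30-10:30, 15:00-16:30.

09:30-10:30, 15:00-16:30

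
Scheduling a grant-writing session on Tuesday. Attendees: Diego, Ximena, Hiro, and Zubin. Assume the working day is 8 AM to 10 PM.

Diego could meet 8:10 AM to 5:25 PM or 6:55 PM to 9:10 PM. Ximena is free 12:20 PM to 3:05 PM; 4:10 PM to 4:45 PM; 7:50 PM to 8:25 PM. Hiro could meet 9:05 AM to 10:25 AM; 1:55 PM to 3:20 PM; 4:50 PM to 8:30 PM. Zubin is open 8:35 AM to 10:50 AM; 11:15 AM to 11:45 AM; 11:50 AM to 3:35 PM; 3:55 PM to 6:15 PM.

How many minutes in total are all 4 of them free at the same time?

70

Diego ∩ Ximena: 12:20-15:05, 16:10-16:45, 19:50-20:25.
Diego ∩ Ximena ∩ Hiro: 13:55-15:05, 19:50-20:25.
Diego ∩ Ximena ∩ Hiro ∩ Zubin: 13:55-15:05.
That's a single block of 70 minutes.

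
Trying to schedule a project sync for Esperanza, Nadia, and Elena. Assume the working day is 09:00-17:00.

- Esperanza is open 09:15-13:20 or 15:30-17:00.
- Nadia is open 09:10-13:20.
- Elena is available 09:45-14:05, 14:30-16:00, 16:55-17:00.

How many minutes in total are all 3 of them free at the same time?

215

Esperanza ∩ Nadia: 09:15-13:20.
Esperanza ∩ Nadia ∩ Elena: 09:45-13:20.
Those are the intersection windows.
That's a single block of 215 minutes.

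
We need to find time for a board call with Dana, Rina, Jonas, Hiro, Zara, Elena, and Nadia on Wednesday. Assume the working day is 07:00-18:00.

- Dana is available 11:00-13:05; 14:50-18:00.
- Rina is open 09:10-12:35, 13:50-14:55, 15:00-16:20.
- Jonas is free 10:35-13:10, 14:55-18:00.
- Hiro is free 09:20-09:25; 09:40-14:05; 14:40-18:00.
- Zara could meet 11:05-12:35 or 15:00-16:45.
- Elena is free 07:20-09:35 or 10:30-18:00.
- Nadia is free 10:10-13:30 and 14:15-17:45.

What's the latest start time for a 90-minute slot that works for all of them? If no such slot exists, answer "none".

Dana ∩ Rina: 11:00-12:35, 14:50-14:55, 15:00-16:20.
Dana ∩ Rina ∩ Jonas: 11:00-12:35, 15:00-16:20.
Dana ∩ Rina ∩ Jonas ∩ Hiro: 11:00-12:35, 15:00-16:20.
Dana ∩ Rina ∩ Jonas ∩ Hiro ∩ Zara: 11:05-12:35, 15:00-16:20.
Dana ∩ Rina ∩ Jonas ∩ Hiro ∩ Zara ∩ Elena: 11:05-12:35, 15:00-16:20.
Dana ∩ Rina ∩ Jonas ∩ Hiro ∩ Zara ∩ Elena ∩ Nadia: 11:05-12:35, 15:00-16:20.
The last common window of at least 90 minutes is 11:05-12:35; a 90-minute meeting can start as late as 11:05 and still end by 12:35.

11:05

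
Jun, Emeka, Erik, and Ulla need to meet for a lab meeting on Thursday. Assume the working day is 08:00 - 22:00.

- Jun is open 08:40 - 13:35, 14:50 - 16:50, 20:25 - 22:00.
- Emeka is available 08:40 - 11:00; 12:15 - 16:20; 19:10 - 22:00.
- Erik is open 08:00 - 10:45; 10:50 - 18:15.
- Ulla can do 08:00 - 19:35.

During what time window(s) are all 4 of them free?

08:40-10:45, 10:50-11:00, 12:15-13:35, 14:50-16:20

Jun ∩ Emeka: 08:40-11:00, 12:15-13:35, 14:50-16:20, 20:25-22:00.
Jun ∩ Emeka ∩ Erik: 08:40-10:45, 10:50-11:00, 12:15-13:35, 14:50-16:20.
Jun ∩ Emeka ∩ Erik ∩ Ulla: 08:40-10:45, 10:50-11:00, 12:15-13:35, 14:50-16:20.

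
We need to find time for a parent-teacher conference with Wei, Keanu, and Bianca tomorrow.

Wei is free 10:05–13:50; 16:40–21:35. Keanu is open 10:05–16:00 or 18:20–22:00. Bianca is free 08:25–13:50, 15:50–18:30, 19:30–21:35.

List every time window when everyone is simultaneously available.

10:05-13:50, 18:20-18:30, 19:30-21:35

Wei ∩ Keanu: 10:05-13:50, 18:20-21:35.
Wei ∩ Keanu ∩ Bianca: 10:05-13:50, 18:20-18:30, 19:30-21:35.
Those are the intersection windows.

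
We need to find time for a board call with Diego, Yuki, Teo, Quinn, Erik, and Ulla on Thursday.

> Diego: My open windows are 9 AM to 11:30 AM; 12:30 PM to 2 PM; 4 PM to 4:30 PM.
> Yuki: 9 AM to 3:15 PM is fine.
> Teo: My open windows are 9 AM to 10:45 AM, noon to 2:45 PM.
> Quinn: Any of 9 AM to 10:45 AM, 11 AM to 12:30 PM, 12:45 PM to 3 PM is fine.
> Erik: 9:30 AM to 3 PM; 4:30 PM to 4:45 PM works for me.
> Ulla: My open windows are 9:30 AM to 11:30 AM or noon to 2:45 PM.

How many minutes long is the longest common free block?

Diego ∩ Yuki: 09:00-11:30, 12:30-14:00.
Diego ∩ Yuki ∩ Teo: 09:00-10:45, 12:30-14:00.
Diego ∩ Yuki ∩ Teo ∩ Quinn: 09:00-10:45, 12:45-14:00.
Diego ∩ Yuki ∩ Teo ∩ Quinn ∩ Erik: 09:30-10:45, 12:45-14:00.
Diego ∩ Yuki ∩ Teo ∩ Quinn ∩ Erik ∩ Ulla: 09:30-10:45, 12:45-14:00.
The longest is 09:30-10:45 at 75 minutes.

75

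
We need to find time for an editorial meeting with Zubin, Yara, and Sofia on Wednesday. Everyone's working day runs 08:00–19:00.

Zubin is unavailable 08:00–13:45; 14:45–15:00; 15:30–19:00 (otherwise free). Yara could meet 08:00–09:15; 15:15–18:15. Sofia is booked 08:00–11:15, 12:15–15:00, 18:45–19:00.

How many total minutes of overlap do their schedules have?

Zubin free: 13:45-14:45, 15:00-15:30 (invert busy blocks within the working day).
Yara free: 08:00-09:15, 15:15-18:15.
Sofia free: 11:15-12:15, 15:00-18:45 (invert busy blocks within the working day).
Zubin ∩ Yara: 15:15-15:30.
Zubin ∩ Yara ∩ Sofia: 15:15-15:30.
That's a single block of 15 minutes.

15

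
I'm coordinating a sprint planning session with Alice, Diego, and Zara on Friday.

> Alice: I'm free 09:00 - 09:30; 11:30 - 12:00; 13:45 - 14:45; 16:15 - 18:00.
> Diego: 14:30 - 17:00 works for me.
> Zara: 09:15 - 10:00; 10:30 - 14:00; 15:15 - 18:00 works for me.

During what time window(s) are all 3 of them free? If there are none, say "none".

16:15-17:00

Alice ∩ Diego: 14:30-14:45, 16:15-17:00.
Alice ∩ Diego ∩ Zara: 16:15-17:00.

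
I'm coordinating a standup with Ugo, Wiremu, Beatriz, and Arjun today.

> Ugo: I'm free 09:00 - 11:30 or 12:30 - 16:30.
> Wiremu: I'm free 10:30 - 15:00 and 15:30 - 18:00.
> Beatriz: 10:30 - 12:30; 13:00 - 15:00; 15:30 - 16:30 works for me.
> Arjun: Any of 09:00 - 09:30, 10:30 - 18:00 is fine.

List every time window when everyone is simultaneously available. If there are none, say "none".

10:30-11:30, 13:00-15:00, 15:30-16:30

Ugo ∩ Wiremu: 10:30-11:30, 12:30-15:00, 15:30-16:30.
Ugo ∩ Wiremu ∩ Beatriz: 10:30-11:30, 13:00-15:00, 15:30-16:30.
Ugo ∩ Wiremu ∩ Beatriz ∩ Arjun: 10:30-11:30, 13:00-15:00, 15:30-16:30.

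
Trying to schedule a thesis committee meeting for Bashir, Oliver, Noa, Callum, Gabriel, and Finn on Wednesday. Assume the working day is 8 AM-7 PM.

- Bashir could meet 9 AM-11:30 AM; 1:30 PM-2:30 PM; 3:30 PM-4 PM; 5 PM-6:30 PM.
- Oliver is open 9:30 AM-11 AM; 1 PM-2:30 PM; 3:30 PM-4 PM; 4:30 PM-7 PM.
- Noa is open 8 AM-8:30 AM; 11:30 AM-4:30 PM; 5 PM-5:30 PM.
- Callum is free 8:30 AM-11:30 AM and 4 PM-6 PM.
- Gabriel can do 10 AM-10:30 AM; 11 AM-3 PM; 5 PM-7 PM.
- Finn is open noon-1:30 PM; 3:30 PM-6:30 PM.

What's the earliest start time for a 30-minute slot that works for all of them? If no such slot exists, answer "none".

Bashir ∩ Oliver: 09:30-11:00, 13:30-14:30, 15:30-16:00, 17:00-18:30.
Bashir ∩ Oliver ∩ Noa: 13:30-14:30, 15:30-16:00, 17:00-17:30.
Bashir ∩ Oliver ∩ Noa ∩ Callum: 17:00-17:30.
Bashir ∩ Oliver ∩ Noa ∩ Callum ∩ Gabriel: 17:00-17:30.
Bashir ∩ Oliver ∩ Noa ∩ Callum ∩ Gabriel ∩ Finn: 17:00-17:30.
The first common window of at least 30 minutes is 17:00-17:30, so the earliest start is 17:00.

17:00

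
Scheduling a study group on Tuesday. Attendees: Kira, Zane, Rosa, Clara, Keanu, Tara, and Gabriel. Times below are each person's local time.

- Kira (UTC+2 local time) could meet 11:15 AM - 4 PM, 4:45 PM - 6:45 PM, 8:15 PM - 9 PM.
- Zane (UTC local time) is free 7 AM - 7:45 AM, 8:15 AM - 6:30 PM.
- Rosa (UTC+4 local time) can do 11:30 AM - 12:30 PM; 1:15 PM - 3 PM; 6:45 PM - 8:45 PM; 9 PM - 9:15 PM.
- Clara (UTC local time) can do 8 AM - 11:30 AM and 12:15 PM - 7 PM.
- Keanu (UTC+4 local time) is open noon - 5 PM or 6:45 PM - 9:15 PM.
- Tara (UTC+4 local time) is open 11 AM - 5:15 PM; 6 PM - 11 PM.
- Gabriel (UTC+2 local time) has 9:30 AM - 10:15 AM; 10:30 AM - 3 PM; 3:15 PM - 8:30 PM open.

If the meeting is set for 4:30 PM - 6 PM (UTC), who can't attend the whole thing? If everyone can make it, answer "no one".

Keanu, Kira, Rosa

Kira in UTC: 09:15-14:00, 14:45-16:45, 18:15-19:00 (subtract 2h to convert from UTC+2).
Zane in UTC: 07:00-07:45, 08:15-18:30.
Rosa in UTC: 07:30-08:30, 09:15-11:00, 14:45-16:45, 17:00-17:15 (subtract 4h to convert from UTC+4).
Clara in UTC: 08:00-11:30, 12:15-19:00.
Keanu in UTC: 08:00-13:00, 14:45-17:15 (subtract 4h to convert from UTC+4).
Tara in UTC: 07:00-13:15, 14:00-19:00 (subtract 4h to convert from UTC+4).
Gabriel in UTC: 07:30-08:15, 08:30-13:00, 13:15-18:30 (subtract 2h to convert from UTC+2).
Kira: not fully free for 16:30-18:00. Zane: free for 16:30-18:00. Rosa: not fully free for 16:30-18:00. Clara: free for 16:30-18:00. Keanu: not fully free for 16:30-18:00. Tara: free for 16:30-18:00. Gabriel: free for 16:30-18:00.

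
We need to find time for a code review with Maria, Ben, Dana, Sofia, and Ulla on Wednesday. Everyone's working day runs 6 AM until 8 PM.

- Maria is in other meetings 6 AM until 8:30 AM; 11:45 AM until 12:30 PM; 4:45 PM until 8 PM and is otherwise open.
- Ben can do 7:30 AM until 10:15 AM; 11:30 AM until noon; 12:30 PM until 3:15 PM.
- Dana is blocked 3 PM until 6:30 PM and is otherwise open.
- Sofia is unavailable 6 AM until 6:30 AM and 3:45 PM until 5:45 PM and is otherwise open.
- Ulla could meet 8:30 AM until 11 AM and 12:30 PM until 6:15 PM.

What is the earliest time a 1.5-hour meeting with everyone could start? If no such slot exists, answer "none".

08:30

Maria free: 08:30-11:45, 12:30-16:45 (invert busy blocks within the working day).
Ben free: 07:30-10:15, 11:30-12:00, 12:30-15:15.
Dana free: 06:00-15:00, 18:30-20:00 (invert busy blocks within the working day).
Sofia free: 06:30-15:45, 17:45-20:00 (invert busy blocks within the working day).
Ulla free: 08:30-11:00, 12:30-18:15.
Maria ∩ Ben: 08:30-10:15, 11:30-11:45, 12:30-15:15.
Maria ∩ Ben ∩ Dana: 08:30-10:15, 11:30-11:45, 12:30-15:00.
Maria ∩ Ben ∩ Dana ∩ Sofia: 08:30-10:15, 11:30-11:45, 12:30-15:00.
Maria ∩ Ben ∩ Dana ∩ Sofia ∩ Ulla: 08:30-10:15, 12:30-15:00.
The first common window of at least 90 minutes is 08:30-10:15, so the earliest start is 08:30.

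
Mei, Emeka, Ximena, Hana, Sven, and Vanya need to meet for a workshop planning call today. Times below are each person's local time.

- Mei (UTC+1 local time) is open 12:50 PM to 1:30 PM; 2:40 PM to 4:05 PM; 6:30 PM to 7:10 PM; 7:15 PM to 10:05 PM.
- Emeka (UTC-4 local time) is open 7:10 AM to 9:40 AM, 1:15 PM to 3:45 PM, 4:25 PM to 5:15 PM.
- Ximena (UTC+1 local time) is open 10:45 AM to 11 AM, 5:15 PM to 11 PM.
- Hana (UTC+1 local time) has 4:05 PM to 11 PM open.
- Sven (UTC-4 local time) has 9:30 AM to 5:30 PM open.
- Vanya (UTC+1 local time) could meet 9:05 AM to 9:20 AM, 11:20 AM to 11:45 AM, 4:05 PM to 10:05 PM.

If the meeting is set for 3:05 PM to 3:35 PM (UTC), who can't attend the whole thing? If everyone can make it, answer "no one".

Emeka, Mei, Ximena

Mei in UTC: 11:50-12:30, 13:40-15:05, 17:30-18:10, 18:15-21:05 (subtract 1h to convert from UTC+1).
Emeka in UTC: 11:10-13:40, 17:15-19:45, 20:25-21:15 (add 4h to convert from UTC-4).
Ximena in UTC: 09:45-10:00, 16:15-22:00 (subtract 1h to convert from UTC+1).
Hana in UTC: 15:05-22:00 (subtract 1h to convert from UTC+1).
Sven in UTC: 13:30-21:30 (add 4h to convert from UTC-4).
Vanya in UTC: 08:05-08:20, 10:20-10:45, 15:05-21:05 (subtract 1h to convert from UTC+1).
Mei: not fully free for 15:05-15:35. Emeka: not fully free for 15:05-15:35. Ximena: not fully free for 15:05-15:35. Hana: free for 15:05-15:35. Sven: free for 15:05-15:35. Vanya: free for 15:05-15:35.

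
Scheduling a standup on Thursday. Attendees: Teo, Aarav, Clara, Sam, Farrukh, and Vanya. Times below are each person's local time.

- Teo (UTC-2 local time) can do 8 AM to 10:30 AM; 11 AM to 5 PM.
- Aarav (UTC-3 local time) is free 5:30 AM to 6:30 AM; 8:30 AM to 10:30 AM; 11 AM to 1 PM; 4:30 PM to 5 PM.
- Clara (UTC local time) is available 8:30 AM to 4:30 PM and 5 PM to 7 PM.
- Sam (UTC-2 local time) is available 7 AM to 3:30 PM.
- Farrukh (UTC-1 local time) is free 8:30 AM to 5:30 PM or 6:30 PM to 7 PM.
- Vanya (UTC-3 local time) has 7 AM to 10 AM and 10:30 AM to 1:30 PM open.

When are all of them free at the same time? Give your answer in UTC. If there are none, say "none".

Teo in UTC: 10:00-12:30, 13:00-19:00 (add 2h to convert from UTC-2).
Aarav in UTC: 08:30-09:30, 11:30-13:30, 14:00-16:00, 19:30-20:00 (add 3h to convert from UTC-3).
Clara in UTC: 08:30-16:30, 17:00-19:00.
Sam in UTC: 09:00-17:30 (add 2h to convert from UTC-2).
Farrukh in UTC: 09:30-18:30, 19:30-20:00 (add 1h to convert from UTC-1).
Vanya in UTC: 10:00-13:00, 13:30-16:30 (add 3h to convert from UTC-3).
Teo ∩ Aarav: 11:30-12:30, 13:00-13:30, 14:00-16:00.
Teo ∩ Aarav ∩ Clara: 11:30-12:30, 13:00-13:30, 14:00-16:00.
Teo ∩ Aarav ∩ Clara ∩ Sam: 11:30-12:30, 13:00-13:30, 14:00-16:00.
Teo ∩ Aarav ∩ Clara ∩ Sam ∩ Farrukh: 11:30-12:30, 13:00-13:30, 14:00-16:00.
Teo ∩ Aarav ∩ Clara ∩ Sam ∩ Farrukh ∩ Vanya: 11:30-12:30, 14:00-16:00.

11:30-12:30, 14:00-16:00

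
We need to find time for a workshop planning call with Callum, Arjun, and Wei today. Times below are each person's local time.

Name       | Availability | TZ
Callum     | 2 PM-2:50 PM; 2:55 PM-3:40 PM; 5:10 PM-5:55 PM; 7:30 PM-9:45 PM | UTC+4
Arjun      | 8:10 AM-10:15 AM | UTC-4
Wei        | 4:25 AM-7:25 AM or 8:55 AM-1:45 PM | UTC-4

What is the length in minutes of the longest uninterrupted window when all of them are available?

45

Callum in UTC: 10:00-10:50, 10:55-11:40, 13:10-13:55, 15:30-17:45 (subtract 4h to convert from UTC+4).
Arjun in UTC: 12:10-14:15 (add 4h to convert from UTC-4).
Wei in UTC: 08:25-11:25, 12:55-17:45 (add 4h to convert from UTC-4).
Callum ∩ Arjun: 13:10-13:55.
Callum ∩ Arjun ∩ Wei: 13:10-13:55.
The longest is 13:10-13:55 at 45 minutes.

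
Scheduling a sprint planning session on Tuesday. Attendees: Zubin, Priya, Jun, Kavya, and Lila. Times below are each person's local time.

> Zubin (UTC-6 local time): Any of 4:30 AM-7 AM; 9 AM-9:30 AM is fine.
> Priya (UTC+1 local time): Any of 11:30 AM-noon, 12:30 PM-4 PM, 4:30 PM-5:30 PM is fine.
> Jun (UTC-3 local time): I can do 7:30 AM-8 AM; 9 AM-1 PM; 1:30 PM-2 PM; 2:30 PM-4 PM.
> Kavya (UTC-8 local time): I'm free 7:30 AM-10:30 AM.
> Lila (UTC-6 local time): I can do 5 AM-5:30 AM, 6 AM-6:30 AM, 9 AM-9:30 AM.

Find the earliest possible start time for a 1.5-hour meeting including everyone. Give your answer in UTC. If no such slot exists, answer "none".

Zubin in UTC: 10:30-13:00, 15:00-15:30 (add 6h to convert from UTC-6).
Priya in UTC: 10:30-11:00, 11:30-15:00, 15:30-16:30 (subtract 1h to convert from UTC+1).
Jun in UTC: 10:30-11:00, 12:00-16:00, 16:30-17:00, 17:30-19:00 (add 3h to convert from UTC-3).
Kavya in UTC: 15:30-18:30 (add 8h to convert from UTC-8).
Lila in UTC: 11:00-11:30, 12:00-12:30, 15:00-15:30 (add 6h to convert from UTC-6).
Zubin ∩ Priya: 10:30-11:00, 11:30-13:00.
Zubin ∩ Priya ∩ Jun: 10:30-11:00, 12:00-13:00.
Zubin ∩ Priya ∩ Jun ∩ Kavya: ∅.
Zubin ∩ Priya ∩ Jun ∩ Kavya ∩ Lila: ∅.
There is no time when everyone is free.
No common window is at least 90 minutes long.

none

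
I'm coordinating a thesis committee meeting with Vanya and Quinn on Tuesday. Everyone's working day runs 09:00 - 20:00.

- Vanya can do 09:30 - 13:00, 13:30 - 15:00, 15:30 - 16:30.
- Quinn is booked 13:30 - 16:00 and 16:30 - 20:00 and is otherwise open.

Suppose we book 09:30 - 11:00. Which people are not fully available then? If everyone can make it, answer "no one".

Vanya free: 09:30-13:00, 13:30-15:00, 15:30-16:30.
Quinn free: 09:00-13:30, 16:00-16:30 (invert busy blocks within the working day).
Vanya: free for 09:30-11:00. Quinn: free for 09:30-11:00.

no one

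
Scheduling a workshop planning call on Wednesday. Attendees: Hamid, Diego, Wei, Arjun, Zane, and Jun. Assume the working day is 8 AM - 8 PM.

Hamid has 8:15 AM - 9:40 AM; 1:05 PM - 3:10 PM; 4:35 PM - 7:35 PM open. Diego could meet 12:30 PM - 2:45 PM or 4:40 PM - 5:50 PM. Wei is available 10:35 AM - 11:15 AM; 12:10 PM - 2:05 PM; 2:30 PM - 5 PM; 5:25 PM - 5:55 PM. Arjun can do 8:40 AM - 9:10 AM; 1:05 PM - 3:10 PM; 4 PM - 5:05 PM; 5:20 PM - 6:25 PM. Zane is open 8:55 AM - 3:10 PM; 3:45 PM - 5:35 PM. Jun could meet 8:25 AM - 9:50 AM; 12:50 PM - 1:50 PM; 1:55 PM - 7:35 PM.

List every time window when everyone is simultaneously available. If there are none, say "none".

13:05-13:50, 13:55-14:05, 14:30-14:45, 16:40-17:00, 17:25-17:35

Hamid ∩ Diego: 13:05-14:45, 16:40-17:50.
Hamid ∩ Diego ∩ Wei: 13:05-14:05, 14:30-14:45, 16:40-17:00, 17:25-17:50.
Hamid ∩ Diego ∩ Wei ∩ Arjun: 13:05-14:05, 14:30-14:45, 16:40-17:00, 17:25-17:50.
Hamid ∩ Diego ∩ Wei ∩ Arjun ∩ Zane: 13:05-14:05, 14:30-14:45, 16:40-17:00, 17:25-17:35.
Hamid ∩ Diego ∩ Wei ∩ Arjun ∩ Zane ∩ Jun: 13:05-13:50, 13:55-14:05, 14:30-14:45, 16:40-17:00, 17:25-17:35.
So the common availability across everyone is 13:05-13:50, 13:55-14:05, 14:30-14:45, 16:40-17:00, 17:25-17:35.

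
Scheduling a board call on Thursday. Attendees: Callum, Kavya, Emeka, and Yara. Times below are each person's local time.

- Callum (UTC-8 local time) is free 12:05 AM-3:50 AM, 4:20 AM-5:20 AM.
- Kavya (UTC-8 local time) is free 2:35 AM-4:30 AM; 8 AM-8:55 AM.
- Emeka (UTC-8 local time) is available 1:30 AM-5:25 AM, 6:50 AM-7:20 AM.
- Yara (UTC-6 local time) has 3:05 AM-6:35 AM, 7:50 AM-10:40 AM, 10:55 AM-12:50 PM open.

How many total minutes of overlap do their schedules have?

Callum in UTC: 08:05-11:50, 12:20-13:20 (add 8h to convert from UTC-8).
Kavya in UTC: 10:35-12:30, 16:00-16:55 (add 8h to convert from UTC-8).
Emeka in UTC: 09:30-13:25, 14:50-15:20 (add 8h to convert from UTC-8).
Yara in UTC: 09:05-12:35, 13:50-16:40, 16:55-18:50 (add 6h to convert from UTC-6).
Callum ∩ Kavya: 10:35-11:50, 12:20-12:30.
Callum ∩ Kavya ∩ Emeka: 10:35-11:50, 12:20-12:30.
Callum ∩ Kavya ∩ Emeka ∩ Yara: 10:35-11:50, 12:20-12:30.
Those are the intersection windows.
Summing the common windows: 75 + 10 = 85 minutes.

85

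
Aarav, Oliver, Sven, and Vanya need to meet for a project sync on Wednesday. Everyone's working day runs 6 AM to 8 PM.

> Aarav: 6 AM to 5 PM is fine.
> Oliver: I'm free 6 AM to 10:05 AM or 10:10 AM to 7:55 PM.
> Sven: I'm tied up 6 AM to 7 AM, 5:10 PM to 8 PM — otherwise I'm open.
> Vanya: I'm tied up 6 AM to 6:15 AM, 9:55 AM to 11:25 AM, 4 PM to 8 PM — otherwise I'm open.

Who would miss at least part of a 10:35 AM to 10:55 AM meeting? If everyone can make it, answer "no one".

Aarav free: 06:00-17:00.
Oliver free: 06:00-10:05, 10:10-19:55.
Sven free: 07:00-17:10 (invert busy blocks within the working day).
Vanya free: 06:15-09:55, 11:25-16:00 (invert busy blocks within the working day).
Aarav: free for 10:35-10:55. Oliver: free for 10:35-10:55. Sven: free for 10:35-10:55. Vanya: not fully free for 10:35-10:55.

Vanya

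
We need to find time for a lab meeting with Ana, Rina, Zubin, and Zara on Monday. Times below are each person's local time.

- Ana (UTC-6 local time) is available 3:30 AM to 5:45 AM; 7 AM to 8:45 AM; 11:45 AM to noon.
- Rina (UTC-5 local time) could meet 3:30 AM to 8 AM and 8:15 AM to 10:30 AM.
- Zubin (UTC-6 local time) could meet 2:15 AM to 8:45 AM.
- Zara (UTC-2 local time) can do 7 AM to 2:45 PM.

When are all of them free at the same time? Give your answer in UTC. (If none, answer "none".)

Ana in UTC: 09:30-11:45, 13:00-14:45, 17:45-18:00 (add 6h to convert from UTC-6).
Rina in UTC: 08:30-13:00, 13:15-15:30 (add 5h to convert from UTC-5).
Zubin in UTC: 08:15-14:45 (add 6h to convert from UTC-6).
Zara in UTC: 09:00-16:45 (add 2h to convert from UTC-2).
Ana ∩ Rina: 09:30-11:45, 13:15-14:45.
Ana ∩ Rina ∩ Zubin: 09:30-11:45, 13:15-14:45.
Ana ∩ Rina ∩ Zubin ∩ Zara: 09:30-11:45, 13:15-14:45.

09:30-11:45, 13:15-14:45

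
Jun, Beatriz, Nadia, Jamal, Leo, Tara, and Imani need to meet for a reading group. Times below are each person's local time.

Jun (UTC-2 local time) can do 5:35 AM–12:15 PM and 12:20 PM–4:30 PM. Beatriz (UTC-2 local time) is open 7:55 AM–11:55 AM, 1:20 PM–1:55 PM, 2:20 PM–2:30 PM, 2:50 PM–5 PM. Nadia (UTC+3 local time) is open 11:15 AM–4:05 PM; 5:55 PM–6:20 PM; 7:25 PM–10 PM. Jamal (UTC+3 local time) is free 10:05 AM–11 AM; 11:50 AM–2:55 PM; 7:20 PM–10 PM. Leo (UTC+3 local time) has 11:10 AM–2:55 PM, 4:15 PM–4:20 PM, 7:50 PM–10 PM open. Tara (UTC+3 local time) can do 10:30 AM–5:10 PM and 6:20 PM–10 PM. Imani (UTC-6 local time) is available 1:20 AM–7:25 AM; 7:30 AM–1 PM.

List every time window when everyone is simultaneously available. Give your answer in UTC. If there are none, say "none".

Jun in UTC: 07:35-14:15, 14:20-18:30 (add 2h to convert from UTC-2).
Beatriz in UTC: 09:55-13:55, 15:20-15:55, 16:20-16:30, 16:50-19:00 (add 2h to convert from UTC-2).
Nadia in UTC: 08:15-13:05, 14:55-15:20, 16:25-19:00 (subtract 3h to convert from UTC+3).
Jamal in UTC: 07:05-08:00, 08:50-11:55, 16:20-19:00 (subtract 3h to convert from UTC+3).
Leo in UTC: 08:10-11:55, 13:15-13:20, 16:50-19:00 (subtract 3h to convert from UTC+3).
Tara in UTC: 07:30-14:10, 15:20-19:00 (subtract 3h to convert from UTC+3).
Imani in UTC: 07:20-13:25, 13:30-19:00 (add 6h to convert from UTC-6).
Jun ∩ Beatriz: 09:55-13:55, 15:20-15:55, 16:20-16:30, 16:50-18:30.
Jun ∩ Beatriz ∩ Nadia: 09:55-13:05, 16:25-16:30, 16:50-18:30.
Jun ∩ Beatriz ∩ Nadia ∩ Jamal: 09:55-11:55, 16:25-16:30, 16:50-18:30.
Jun ∩ Beatriz ∩ Nadia ∩ Jamal ∩ Leo: 09:55-11:55, 16:50-18:30.
Jun ∩ Beatriz ∩ Nadia ∩ Jamal ∩ Leo ∩ Tara: 09:55-11:55, 16:50-18:30.
Jun ∩ Beatriz ∩ Nadia ∩ Jamal ∩ Leo ∩ Tara ∩ Imani: 09:55-11:55, 16:50-18:30.
So the common availability across everyone is 09:55-11:55, 16:50-18:30.

09:55-11:55, 16:50-18:30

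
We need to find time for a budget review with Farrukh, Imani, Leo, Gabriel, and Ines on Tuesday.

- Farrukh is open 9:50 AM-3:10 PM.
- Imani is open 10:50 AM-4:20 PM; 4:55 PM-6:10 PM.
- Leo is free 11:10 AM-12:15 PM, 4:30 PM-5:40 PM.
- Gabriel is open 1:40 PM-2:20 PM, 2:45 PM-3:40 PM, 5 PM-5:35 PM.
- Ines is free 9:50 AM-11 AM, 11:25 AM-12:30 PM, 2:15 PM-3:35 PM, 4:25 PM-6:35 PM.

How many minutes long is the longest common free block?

0

Farrukh ∩ Imani: 10:50-15:10.
Farrukh ∩ Imani ∩ Leo: 11:10-12:15.
Farrukh ∩ Imani ∩ Leo ∩ Gabriel: ∅.
Farrukh ∩ Imani ∩ Leo ∩ Gabriel ∩ Ines: ∅.
There is no time when everyone is free.
No common window exists, so the longest block is 0 minutes.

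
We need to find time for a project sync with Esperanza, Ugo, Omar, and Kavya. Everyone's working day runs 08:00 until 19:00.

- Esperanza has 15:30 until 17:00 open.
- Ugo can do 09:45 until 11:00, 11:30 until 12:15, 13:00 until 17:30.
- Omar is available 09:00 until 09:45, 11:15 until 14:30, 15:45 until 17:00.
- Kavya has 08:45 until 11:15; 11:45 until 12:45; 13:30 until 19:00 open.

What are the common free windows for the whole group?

15:45-17:00

Esperanza ∩ Ugo: 15:30-17:00.
Esperanza ∩ Ugo ∩ Omar: 15:45-17:00.
Esperanza ∩ Ugo ∩ Omar ∩ Kavya: 15:45-17:00.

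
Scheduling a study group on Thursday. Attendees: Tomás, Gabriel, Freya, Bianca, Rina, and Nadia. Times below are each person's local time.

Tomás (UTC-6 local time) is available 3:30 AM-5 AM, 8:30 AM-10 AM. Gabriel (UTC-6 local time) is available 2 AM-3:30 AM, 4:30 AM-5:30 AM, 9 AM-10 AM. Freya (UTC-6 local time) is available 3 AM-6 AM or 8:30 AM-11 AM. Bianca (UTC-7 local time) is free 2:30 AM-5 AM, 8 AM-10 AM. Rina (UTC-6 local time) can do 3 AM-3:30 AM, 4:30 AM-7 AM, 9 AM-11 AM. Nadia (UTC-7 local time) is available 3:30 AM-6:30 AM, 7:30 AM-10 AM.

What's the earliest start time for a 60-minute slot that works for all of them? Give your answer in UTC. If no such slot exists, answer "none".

15:00

Tomás in UTC: 09:30-11:00, 14:30-16:00 (add 6h to convert from UTC-6).
Gabriel in UTC: 08:00-09:30, 10:30-11:30, 15:00-16:00 (add 6h to convert from UTC-6).
Freya in UTC: 09:00-12:00, 14:30-17:00 (add 6h to convert from UTC-6).
Bianca in UTC: 09:30-12:00, 15:00-17:00 (add 7h to convert from UTC-7).
Rina in UTC: 09:00-09:30, 10:30-13:00, 15:00-17:00 (add 6h to convert from UTC-6).
Nadia in UTC: 10:30-13:30, 14:30-17:00 (add 7h to convert from UTC-7).
Tomás ∩ Gabriel: 10:30-11:00, 15:00-16:00.
Tomás ∩ Gabriel ∩ Freya: 10:30-11:00, 15:00-16:00.
Tomás ∩ Gabriel ∩ Freya ∩ Bianca: 10:30-11:00, 15:00-16:00.
Tomás ∩ Gabriel ∩ Freya ∩ Bianca ∩ Rina: 10:30-11:00, 15:00-16:00.
Tomás ∩ Gabriel ∩ Freya ∩ Bianca ∩ Rina ∩ Nadia: 10:30-11:00, 15:00-16:00.
The first common window of at least 60 minutes is 15:00-16:00, so the earliest start is 15:00.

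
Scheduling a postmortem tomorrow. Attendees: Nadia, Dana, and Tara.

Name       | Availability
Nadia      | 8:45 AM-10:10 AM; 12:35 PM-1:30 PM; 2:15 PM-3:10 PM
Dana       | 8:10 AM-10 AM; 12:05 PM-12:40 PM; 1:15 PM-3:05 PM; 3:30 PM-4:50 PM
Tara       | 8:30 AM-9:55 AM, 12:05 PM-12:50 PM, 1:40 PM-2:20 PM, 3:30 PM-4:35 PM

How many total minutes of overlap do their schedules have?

Nadia ∩ Dana: 08:45-10:00, 12:35-12:40, 13:15-13:30, 14:15-15:05.
Nadia ∩ Dana ∩ Tara: 08:45-09:55, 12:35-12:40, 14:15-14:20.
So the common availability across everyone is 08:45-09:55, 12:35-12:40, 14:15-14:20.
Summing the common windows: 70 + 5 + 5 = 80 minutes.

80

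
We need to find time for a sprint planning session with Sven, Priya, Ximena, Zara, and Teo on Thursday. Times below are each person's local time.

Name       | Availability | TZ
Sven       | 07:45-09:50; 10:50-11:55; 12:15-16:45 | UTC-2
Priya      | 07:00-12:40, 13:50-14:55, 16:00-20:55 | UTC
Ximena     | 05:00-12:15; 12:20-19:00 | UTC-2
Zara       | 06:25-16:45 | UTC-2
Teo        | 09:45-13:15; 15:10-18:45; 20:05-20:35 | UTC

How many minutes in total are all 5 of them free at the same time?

290

Sven in UTC: 09:45-11:50, 12:50-13:55, 14:15-18:45 (add 2h to convert from UTC-2).
Priya in UTC: 07:00-12:40, 13:50-14:55, 16:00-20:55.
Ximena in UTC: 07:00-14:15, 14:20-21:00 (add 2h to convert from UTC-2).
Zara in UTC: 08:25-18:45 (add 2h to convert from UTC-2).
Teo in UTC: 09:45-13:15, 15:10-18:45, 20:05-20:35.
Sven ∩ Priya: 09:45-11:50, 13:50-13:55, 14:15-14:55, 16:00-18:45.
Sven ∩ Priya ∩ Ximena: 09:45-11:50, 13:50-13:55, 14:20-14:55, 16:00-18:45.
Sven ∩ Priya ∩ Ximena ∩ Zara: 09:45-11:50, 13:50-13:55, 14:20-14:55, 16:00-18:45.
Sven ∩ Priya ∩ Ximena ∩ Zara ∩ Teo: 09:45-11:50, 16:00-18:45.
So the common availability across everyone is 09:45-11:50, 16:00-18:45.
Summing the common windows: 125 + 165 = 290 minutes.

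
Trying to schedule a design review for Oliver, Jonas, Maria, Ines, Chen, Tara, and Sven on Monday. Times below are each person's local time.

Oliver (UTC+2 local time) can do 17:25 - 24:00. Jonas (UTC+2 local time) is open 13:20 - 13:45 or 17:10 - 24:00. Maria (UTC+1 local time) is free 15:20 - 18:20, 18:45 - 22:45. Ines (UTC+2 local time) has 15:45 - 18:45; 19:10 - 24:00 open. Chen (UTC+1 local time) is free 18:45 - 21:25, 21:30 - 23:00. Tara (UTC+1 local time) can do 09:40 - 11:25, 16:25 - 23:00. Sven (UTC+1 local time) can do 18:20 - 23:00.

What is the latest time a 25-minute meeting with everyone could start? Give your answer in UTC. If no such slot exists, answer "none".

Oliver in UTC: 15:25-22:00 (subtract 2h to convert from UTC+2).
Jonas in UTC: 11:20-11:45, 15:10-22:00 (subtract 2h to convert from UTC+2).
Maria in UTC: 14:20-17:20, 17:45-21:45 (subtract 1h to convert from UTC+1).
Ines in UTC: 13:45-16:45, 17:10-22:00 (subtract 2h to convert from UTC+2).
Chen in UTC: 17:45-20:25, 20:30-22:00 (subtract 1h to convert from UTC+1).
Tara in UTC: 08:40-10:25, 15:25-22:00 (subtract 1h to convert from UTC+1).
Sven in UTC: 17:20-22:00 (subtract 1h to convert from UTC+1).
Oliver ∩ Jonas: 15:25-22:00.
Oliver ∩ Jonas ∩ Maria: 15:25-17:20, 17:45-21:45.
Oliver ∩ Jonas ∩ Maria ∩ Ines: 15:25-16:45, 17:10-17:20, 17:45-21:45.
Oliver ∩ Jonas ∩ Maria ∩ Ines ∩ Chen: 17:45-20:25, 20:30-21:45.
Oliver ∩ Jonas ∩ Maria ∩ Ines ∩ Chen ∩ Tara: 17:45-20:25, 20:30-21:45.
Oliver ∩ Jonas ∩ Maria ∩ Ines ∩ Chen ∩ Tara ∩ Sven: 17:45-20:25, 20:30-21:45.
The last common window of at least 25 minutes is 20:30-21:45; a 25-minute meeting can start as late as 21:20 and still end by 21:45.

21:20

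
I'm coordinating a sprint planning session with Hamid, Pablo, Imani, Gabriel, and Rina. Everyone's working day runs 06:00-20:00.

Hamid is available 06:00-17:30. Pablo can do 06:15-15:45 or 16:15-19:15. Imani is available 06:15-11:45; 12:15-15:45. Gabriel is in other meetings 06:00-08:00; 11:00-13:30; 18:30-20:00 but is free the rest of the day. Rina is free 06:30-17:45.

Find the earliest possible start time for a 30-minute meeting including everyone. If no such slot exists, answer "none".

08:00

Hamid free: 06:00-17:30.
Pablo free: 06:15-15:45, 16:15-19:15.
Imani free: 06:15-11:45, 12:15-15:45.
Gabriel free: 08:00-11:00, 13:30-18:30 (invert busy blocks within the working day).
Rina free: 06:30-17:45.
Hamid ∩ Pablo: 06:15-15:45, 16:15-17:30.
Hamid ∩ Pablo ∩ Imani: 06:15-11:45, 12:15-15:45.
Hamid ∩ Pablo ∩ Imani ∩ Gabriel: 08:00-11:00, 13:30-15:45.
Hamid ∩ Pablo ∩ Imani ∩ Gabriel ∩ Rina: 08:00-11:00, 13:30-15:45.
Those are the intersection windows.
The first common window of at least 30 minutes is 08:00-11:00, so the earliest start is 08:00.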